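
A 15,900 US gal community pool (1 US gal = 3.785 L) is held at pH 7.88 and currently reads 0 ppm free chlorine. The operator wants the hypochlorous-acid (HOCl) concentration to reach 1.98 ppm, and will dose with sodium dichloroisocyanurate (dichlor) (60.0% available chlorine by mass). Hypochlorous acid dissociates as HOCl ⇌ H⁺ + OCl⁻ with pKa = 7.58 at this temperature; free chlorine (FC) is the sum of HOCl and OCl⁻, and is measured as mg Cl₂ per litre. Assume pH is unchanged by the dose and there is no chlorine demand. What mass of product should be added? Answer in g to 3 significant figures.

Volume: 15,900 US gal × 3.785 L/gal = 60,182 L.
[OCl⁻]/[HOCl] = 10^(pH − pKa) = 10^(7.88 − 7.58) = 1.995; fraction as HOCl = 1/(1 + 1.995) = 0.3339.
Free chlorine required for 1.98 ppm HOCl: 1.98 / 0.3339 = 5.931 ppm.
FC to add: 5.931 − 0 = 5.931 mg/L as Cl₂.
Cl₂ equivalent: 5.931 mg/L × 60,182 L = 356.9 g.
Product at 60.0% available Cl: 356.9 / 0.6 = 594.9 g.

595 g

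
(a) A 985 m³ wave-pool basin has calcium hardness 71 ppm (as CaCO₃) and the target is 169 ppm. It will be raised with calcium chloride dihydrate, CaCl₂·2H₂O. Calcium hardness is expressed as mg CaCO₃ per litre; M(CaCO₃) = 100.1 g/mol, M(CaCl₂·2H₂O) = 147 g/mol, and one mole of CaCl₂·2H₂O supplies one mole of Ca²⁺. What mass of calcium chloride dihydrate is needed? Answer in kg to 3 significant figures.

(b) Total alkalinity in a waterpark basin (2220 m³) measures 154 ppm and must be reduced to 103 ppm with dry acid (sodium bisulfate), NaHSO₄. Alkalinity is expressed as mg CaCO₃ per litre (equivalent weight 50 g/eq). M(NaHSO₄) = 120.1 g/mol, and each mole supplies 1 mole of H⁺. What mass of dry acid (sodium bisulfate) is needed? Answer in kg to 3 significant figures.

(a) 142 kg; (b) 272 kg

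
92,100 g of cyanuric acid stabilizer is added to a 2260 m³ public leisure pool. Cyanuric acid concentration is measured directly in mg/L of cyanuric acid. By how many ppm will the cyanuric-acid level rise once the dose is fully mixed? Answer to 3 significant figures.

40.8 ppm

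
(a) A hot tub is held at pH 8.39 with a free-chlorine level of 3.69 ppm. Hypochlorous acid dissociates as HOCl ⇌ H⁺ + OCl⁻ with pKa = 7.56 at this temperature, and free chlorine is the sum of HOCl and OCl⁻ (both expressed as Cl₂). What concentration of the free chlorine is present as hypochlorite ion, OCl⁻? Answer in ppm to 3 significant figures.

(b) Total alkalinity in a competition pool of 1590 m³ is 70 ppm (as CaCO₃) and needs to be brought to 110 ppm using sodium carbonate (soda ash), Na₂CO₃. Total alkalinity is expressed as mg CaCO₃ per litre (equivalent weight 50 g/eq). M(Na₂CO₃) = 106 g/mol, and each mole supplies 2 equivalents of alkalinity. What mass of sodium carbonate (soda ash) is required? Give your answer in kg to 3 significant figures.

(a) [OCl⁻]/[HOCl] = 10^(pH − pKa) = 10^(8.39 − 7.56) = 10^0.83 = 6.761.
(a) Fraction as HOCl = 1 / (1 + 6.761) = 0.1289.
(a) OCl⁻ = (1 − 0.1289) × 3.69 ppm = 3.215 ppm.

(b) Volume: 1590 m³ = 1,590,000 L.
(b) Alkalinity to add: (110 − 70) = 40 mg/L as CaCO₃ × 1,590,000 L = 63,600 g as CaCO₃.
(b) Equivalents: 63,600 g ÷ 50 g/eq = 1272 eq.
(b) Each mole of Na₂CO₃ supplies 2 eq, so 1272 / 2 = 636 mol.
(b) Mass: 636 mol × 106 g/mol = 67,420 g.

(a) 3.21 ppm; (b) 67.4 kg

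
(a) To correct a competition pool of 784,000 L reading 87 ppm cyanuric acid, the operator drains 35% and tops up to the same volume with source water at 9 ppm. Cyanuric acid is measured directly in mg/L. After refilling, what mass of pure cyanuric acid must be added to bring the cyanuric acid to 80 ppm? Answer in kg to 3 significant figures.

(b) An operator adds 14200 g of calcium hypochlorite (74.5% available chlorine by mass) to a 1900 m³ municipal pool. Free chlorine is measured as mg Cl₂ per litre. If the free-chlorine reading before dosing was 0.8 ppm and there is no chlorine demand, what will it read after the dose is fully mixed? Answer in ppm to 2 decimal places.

(a) After draining 35% and refilling: 87 × 0.65 + 9 × 0.35 = 59.7 ppm.
(a) Deficit to target: 80 − 59.7 = 20.3 mg/L.
(a) Mass: 20.3 mg/L × 784,000 L = 15,920 g cyanuric acid.

(b) Volume: 1900 m³ = 1,900,000 L.
(b) Available chlorine delivered: 14,200 g × 0.745 = 10,580 g as Cl₂.
(b) Concentration rise: 10,580 g / 1,900,000 L = 5.568 mg/L = 5.57 ppm.
(b) Final FC: 0.8 + 5.57 = 6.37 ppm.

(a) 15.9 kg; (b) 6.37 ppm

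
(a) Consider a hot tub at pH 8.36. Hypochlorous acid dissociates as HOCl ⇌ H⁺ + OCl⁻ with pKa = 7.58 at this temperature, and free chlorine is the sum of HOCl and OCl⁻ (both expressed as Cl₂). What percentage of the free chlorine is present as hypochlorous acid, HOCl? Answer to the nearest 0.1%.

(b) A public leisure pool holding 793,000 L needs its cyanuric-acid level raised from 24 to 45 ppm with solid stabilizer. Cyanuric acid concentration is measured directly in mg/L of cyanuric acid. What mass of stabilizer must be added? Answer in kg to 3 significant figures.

(a) 14.2%; (b) 16.7 kg

(a) [OCl⁻]/[HOCl] = 10^(pH − pKa) = 10^(8.36 − 7.58) = 10^0.78 = 6.026.
(a) Fraction as HOCl = 1 / (1 + 6.026) = 0.1423.

(b) CYA to add: (45 − 24) = 21 mg/L × 793,000 L = 16,650 g cyanuric acid.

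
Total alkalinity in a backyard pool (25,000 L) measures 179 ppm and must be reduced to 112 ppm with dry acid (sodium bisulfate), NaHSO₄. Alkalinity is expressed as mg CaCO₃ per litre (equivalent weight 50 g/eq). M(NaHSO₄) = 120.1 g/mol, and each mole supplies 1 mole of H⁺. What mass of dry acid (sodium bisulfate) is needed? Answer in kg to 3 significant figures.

4.02 kg

Alkalinity to neutralize: (179 − 112) = 67 mg/L as CaCO₃ × 25,000 L = 1675 g as CaCO₃.
Equivalents of H⁺ required: 1675 ÷ 50 g/eq = 33.5 eq = 33.5 mol NaHSO₄.
Mass of NaHSO₄: 33.5 × 120.1 = 4023 g.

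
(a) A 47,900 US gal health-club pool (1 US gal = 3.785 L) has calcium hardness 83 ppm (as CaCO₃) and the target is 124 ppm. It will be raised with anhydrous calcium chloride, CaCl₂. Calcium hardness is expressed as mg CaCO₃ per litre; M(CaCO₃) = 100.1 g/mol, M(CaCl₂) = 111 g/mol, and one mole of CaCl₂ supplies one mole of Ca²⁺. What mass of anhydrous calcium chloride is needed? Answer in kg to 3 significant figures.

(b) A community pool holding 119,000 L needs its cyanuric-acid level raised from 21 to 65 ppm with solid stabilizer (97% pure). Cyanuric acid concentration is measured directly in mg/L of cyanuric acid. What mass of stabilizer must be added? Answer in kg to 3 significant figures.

(a) 8.24 kg; (b) 5.40 kg

(a) Volume: 47,900 US gal × 3.785 L/gal = 181,302 L.
(a) Hardness to add: (124 − 83) = 41 mg/L as CaCO₃ × 181,302 L = 7433 g as CaCO₃.
(a) Moles of Ca²⁺ (1 mol Ca²⁺ ≡ 1 mol CaCO₃): 7433 / 100.1 g/mol = 74.26 mol.
(a) Mass of CaCl₂: 74.26 × 111 = 8243 g.

(b) CYA to add: (65 − 21) = 44 mg/L × 119,000 L = 5236 g cyanuric acid.
(b) At 97% purity: 5236 / 0.97 = 5398 g product.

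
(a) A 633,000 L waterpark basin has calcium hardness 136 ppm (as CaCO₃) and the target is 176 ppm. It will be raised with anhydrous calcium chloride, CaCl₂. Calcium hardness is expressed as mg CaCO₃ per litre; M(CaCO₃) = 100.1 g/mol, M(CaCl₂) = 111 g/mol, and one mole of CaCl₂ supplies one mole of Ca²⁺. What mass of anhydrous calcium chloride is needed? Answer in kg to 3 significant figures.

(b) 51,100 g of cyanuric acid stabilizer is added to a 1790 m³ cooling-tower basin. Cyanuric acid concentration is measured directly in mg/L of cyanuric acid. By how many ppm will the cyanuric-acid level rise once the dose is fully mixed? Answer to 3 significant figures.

(a) 28.1 kg; (b) 28.5 ppm

(a) Hardness to add: (176 − 136) = 40 mg/L as CaCO₃ × 633,000 L = 25,320 g as CaCO₃.
(a) Moles of Ca²⁺ (1 mol Ca²⁺ ≡ 1 mol CaCO₃): 25,320 / 100.1 g/mol = 252.9 mol.
(a) Mass of CaCl₂: 252.9 × 111 = 28,080 g.

(b) Volume: 1790 m³ = 1,790,000 L.
(b) Rise: 51,100 g / 1,790,000 L × 1000 = 28.55 mg/L.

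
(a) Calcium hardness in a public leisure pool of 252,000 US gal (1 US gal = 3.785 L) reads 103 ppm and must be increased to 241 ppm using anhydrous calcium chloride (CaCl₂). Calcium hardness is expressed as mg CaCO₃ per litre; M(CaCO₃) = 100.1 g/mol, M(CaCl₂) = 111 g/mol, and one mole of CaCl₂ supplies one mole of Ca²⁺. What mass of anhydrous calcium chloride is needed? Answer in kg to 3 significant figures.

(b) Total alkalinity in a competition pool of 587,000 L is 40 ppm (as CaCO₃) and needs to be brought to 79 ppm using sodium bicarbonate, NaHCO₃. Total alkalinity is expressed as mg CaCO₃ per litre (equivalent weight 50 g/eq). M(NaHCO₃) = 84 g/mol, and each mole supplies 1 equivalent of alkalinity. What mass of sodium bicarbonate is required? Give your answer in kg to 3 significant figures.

(a) Volume: 252,000 US gal × 3.785 L/gal = 953,820 L.
(a) Hardness to add: (241 − 103) = 138 mg/L as CaCO₃ × 953,820 L = 131,600 g as CaCO₃.
(a) Moles of Ca²⁺ (1 mol Ca²⁺ ≡ 1 mol CaCO₃): 131,600 / 100.1 g/mol = 1315 mol.
(a) Mass of CaCl₂: 1315 × 111 = 146,000 g.

(b) Alkalinity to add: (79 − 40) = 39 mg/L as CaCO₃ × 587,000 L = 22,890 g as CaCO₃.
(b) Equivalents: 22,890 g ÷ 50 g/eq = 457.9 eq.
(b) NaHCO₃ supplies 1 eq per mole → 457.9 mol.
(b) Mass: 457.9 mol × 84 g/mol = 38,460 g.

(a) 146 kg; (b) 38.5 kg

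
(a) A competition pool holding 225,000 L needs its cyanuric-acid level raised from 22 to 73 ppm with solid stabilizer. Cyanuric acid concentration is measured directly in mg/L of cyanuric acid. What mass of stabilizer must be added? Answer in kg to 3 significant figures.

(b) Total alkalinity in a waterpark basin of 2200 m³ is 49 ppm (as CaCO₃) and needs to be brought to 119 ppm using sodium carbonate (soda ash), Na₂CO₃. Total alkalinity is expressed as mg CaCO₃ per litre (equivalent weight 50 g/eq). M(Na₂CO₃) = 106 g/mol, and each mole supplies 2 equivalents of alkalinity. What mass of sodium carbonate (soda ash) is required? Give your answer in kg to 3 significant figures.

(a) CYA to add: (73 − 22) = 51 mg/L × 225,000 L = 11,480 g cyanuric acid.

(b) Volume: 2200 m³ = 2,200,000 L.
(b) Alkalinity to add: (119 − 49) = 70 mg/L as CaCO₃ × 2,200,000 L = 154,000 g as CaCO₃.
(b) Equivalents: 154,000 g ÷ 50 g/eq = 3080 eq.
(b) Each mole of Na₂CO₃ supplies 2 eq, so 3080 / 2 = 1540 mol.
(b) Mass: 1540 mol × 106 g/mol = 163,200 g.

(a) 11.5 kg; (b) 163 kg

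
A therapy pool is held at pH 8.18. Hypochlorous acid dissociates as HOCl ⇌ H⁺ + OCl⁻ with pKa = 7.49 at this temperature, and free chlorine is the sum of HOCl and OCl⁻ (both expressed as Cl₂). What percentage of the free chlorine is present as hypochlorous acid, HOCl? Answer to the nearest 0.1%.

17.0%

[OCl⁻]/[HOCl] = 10^(pH − pKa) = 10^(8.18 − 7.49) = 10^0.69 = 4.898.
Fraction as HOCl = 1 / (1 + 4.898) = 0.1696.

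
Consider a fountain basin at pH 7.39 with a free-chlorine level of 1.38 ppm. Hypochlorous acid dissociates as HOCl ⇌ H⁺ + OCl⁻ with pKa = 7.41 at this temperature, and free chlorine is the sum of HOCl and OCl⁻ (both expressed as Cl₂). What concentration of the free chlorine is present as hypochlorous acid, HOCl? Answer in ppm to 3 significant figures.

0.706 ppm

[OCl⁻]/[HOCl] = 10^(pH − pKa) = 10^(7.39 − 7.41) = 10^-0.02 = 0.955.
Fraction as HOCl = 1 / (1 + 0.955) = 0.5115.
HOCl = 0.5115 × 1.38 ppm = 0.7059 ppm.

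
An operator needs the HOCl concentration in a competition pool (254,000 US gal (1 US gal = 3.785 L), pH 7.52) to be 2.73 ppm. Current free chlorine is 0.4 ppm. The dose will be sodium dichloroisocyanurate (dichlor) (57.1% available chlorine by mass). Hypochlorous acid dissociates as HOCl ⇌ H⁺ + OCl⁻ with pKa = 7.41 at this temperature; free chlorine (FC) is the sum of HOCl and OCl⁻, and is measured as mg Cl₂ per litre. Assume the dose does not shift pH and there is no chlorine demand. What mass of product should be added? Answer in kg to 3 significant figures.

9.84 kg

Volume: 254,000 US gal × 3.785 L/gal = 961,390 L.
[OCl⁻]/[HOCl] = 10^(pH − pKa) = 10^(7.52 − 7.41) = 1.288; fraction as HOCl = 1/(1 + 1.288) = 0.437.
Free chlorine required for 2.73 ppm HOCl: 2.73 / 0.437 = 6.247 ppm.
FC to add: 6.247 − 0.4 = 5.847 mg/L as Cl₂.
Cl₂ equivalent: 5.847 mg/L × 961,390 L = 5621 g.
Product at 57.1% available Cl: 5621 / 0.571 = 9844 g.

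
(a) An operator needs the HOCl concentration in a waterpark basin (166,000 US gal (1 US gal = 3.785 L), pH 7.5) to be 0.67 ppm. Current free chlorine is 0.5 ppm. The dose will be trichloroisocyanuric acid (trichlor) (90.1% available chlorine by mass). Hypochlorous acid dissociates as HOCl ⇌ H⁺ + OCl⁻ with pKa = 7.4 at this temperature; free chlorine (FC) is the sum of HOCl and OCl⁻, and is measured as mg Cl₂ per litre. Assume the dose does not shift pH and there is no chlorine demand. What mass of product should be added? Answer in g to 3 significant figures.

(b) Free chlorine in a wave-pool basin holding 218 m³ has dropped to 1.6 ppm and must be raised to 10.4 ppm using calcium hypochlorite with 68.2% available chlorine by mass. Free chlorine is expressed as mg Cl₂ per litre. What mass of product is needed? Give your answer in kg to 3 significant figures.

(a) Volume: 166,000 US gal × 3.785 L/gal = 628,310 L.
(a) [OCl⁻]/[HOCl] = 10^(pH − pKa) = 10^(7.5 − 7.4) = 1.259; fraction as HOCl = 1/(1 + 1.259) = 0.4427.
(a) Free chlorine required for 0.67 ppm HOCl: 0.67 / 0.4427 = 1.513 ppm.
(a) FC to add: 1.513 − 0.5 = 1.013 mg/L as Cl₂.
(a) Cl₂ equivalent: 1.013 mg/L × 628,310 L = 636.8 g.
(a) Product at 90.1% available Cl: 636.8 / 0.901 = 706.7 g.

(b) Volume: 218 m³ = 218,000 L.
(b) Chlorine deficit: 10.4 − 1.6 = 8.8 ppm = 8.8 mg/L as Cl₂.
(b) Cl₂ equivalent needed: 8.8 mg/L × 218,000 L = 1,918,000 mg = 1918 g.
(b) Product at 68.2% available chlorine: 1918 / 0.682 = 2813 g.

(a) 707 g; (b) 2.81 kg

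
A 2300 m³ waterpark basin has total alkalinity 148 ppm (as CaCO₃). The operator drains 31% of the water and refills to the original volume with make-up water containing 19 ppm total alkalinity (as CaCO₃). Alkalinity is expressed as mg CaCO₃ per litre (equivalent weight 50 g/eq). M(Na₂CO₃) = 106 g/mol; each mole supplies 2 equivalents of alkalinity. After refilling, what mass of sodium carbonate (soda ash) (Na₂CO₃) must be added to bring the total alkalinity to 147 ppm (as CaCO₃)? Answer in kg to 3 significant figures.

95.1 kg

Volume: 2300 m³ = 2,300,000 L.
After draining 31% and refilling: 148 × 0.69 + 19 × 0.31 = 108.01 ppm.
Deficit to target: 147 − 108.01 = 38.99 mg/L.
As CaCO₃: 38.99 mg/L × 2,300,000 L = 89,680 g; ÷ 50 g/eq ÷ 2 = 896.8 mol Na₂CO₃.
Mass: 896.8 × 106 = 95,060 g.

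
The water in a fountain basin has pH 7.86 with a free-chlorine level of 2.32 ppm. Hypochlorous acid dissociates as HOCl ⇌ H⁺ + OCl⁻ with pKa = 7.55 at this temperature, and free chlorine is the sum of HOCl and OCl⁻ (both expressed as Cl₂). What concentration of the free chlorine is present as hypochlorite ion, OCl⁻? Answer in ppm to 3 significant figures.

1.56 ppm

[OCl⁻]/[HOCl] = 10^(pH − pKa) = 10^(7.86 − 7.55) = 10^0.31 = 2.042.
Fraction as HOCl = 1 / (1 + 2.042) = 0.3288.
OCl⁻ = (1 − 0.3288) × 2.32 ppm = 1.557 ppm.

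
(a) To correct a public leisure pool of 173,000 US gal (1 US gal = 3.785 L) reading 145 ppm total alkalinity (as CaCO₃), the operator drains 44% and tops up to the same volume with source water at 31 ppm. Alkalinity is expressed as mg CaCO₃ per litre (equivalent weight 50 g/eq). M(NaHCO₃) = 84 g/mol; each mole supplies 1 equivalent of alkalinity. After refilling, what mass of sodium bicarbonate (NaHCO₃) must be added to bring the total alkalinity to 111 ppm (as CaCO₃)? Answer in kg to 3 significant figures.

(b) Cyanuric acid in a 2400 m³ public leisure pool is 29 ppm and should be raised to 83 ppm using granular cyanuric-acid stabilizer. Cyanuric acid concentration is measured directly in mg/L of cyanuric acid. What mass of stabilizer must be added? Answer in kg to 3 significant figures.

(a) Volume: 173,000 US gal × 3.785 L/gal = 654,805 L.
(a) After draining 44% and refilling: 145 × 0.56 + 31 × 0.44 = 94.84 ppm.
(a) Deficit to target: 111 − 94.84 = 16.16 mg/L.
(a) As CaCO₃: 16.16 mg/L × 654,805 L = 10,580 g; ÷ 50 g/eq ÷ 1 = 211.6 mol NaHCO₃.
(a) Mass: 211.6 × 84 = 17,780 g.

(b) Volume: 2400 m³ = 2,400,000 L.
(b) CYA to add: (83 − 29) = 54 mg/L × 2,400,000 L = 129,600 g cyanuric acid.

(a) 17.8 kg; (b) 130 kg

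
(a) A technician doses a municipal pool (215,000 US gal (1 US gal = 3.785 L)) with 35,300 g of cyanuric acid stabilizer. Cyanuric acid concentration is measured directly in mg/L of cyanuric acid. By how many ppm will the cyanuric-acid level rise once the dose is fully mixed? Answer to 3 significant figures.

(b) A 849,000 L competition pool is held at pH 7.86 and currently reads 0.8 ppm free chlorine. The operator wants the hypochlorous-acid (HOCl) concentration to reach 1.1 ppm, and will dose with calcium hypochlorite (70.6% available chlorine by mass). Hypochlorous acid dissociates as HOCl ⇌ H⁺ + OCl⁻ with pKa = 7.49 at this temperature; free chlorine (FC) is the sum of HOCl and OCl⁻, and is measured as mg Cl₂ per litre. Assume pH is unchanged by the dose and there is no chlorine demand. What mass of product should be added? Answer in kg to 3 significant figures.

(a) Volume: 215,000 US gal × 3.785 L/gal = 813,775 L.
(a) Rise: 35,300 g / 813,775 L × 1000 = 43.38 mg/L.

(b) [OCl⁻]/[HOCl] = 10^(pH − pKa) = 10^(7.86 − 7.49) = 2.344; fraction as HOCl = 1/(1 + 2.344) = 0.299.
(b) Free chlorine required for 1.1 ppm HOCl: 1.1 / 0.299 = 3.679 ppm.
(b) FC to add: 3.679 − 0.8 = 2.879 mg/L as Cl₂.
(b) Cl₂ equivalent: 2.879 mg/L × 849,000 L = 2444 g.
(b) Product at 70.6% available Cl: 2444 / 0.706 = 3462 g.

(a) 43.4 ppm; (b) 3.46 kg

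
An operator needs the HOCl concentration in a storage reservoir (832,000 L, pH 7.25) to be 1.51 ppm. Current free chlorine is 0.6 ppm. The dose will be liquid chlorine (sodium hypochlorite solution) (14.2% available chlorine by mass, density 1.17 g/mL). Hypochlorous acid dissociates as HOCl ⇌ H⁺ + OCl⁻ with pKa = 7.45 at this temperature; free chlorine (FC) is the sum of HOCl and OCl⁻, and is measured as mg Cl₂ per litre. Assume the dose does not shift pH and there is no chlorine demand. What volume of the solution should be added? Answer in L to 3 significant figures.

9.33 L

[OCl⁻]/[HOCl] = 10^(pH − pKa) = 10^(7.25 − 7.45) = 0.631; fraction as HOCl = 1/(1 + 0.631) = 0.6131.
Free chlorine required for 1.51 ppm HOCl: 1.51 / 0.6131 = 2.463 ppm.
FC to add: 2.463 − 0.6 = 1.863 mg/L as Cl₂.
Cl₂ equivalent: 1.863 mg/L × 832,000 L = 1550 g.
Product at 14.2% available Cl: 1550 / 0.142 = 10,910 g.
Volume: 10,910 g ÷ 1.17 g/mL = 9328 mL.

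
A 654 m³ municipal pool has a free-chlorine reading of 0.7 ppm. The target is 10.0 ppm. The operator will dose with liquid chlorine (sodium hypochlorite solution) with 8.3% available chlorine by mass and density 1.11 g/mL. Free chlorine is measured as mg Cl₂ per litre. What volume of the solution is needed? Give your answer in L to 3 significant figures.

Volume: 654 m³ = 654,000 L.
Chlorine deficit: 10.0 − 0.7 = 9.3 ppm = 9.3 mg/L as Cl₂.
Cl₂ equivalent needed: 9.3 mg/L × 654,000 L = 6,082,000 mg = 6082 g.
Product at 8.3% available chlorine: 6082 / 0.083 = 73,280 g.
Volume at density 1.11 g/mL: 73,280 g ÷ 1.11 g/mL = 66,020 mL.

66.0 L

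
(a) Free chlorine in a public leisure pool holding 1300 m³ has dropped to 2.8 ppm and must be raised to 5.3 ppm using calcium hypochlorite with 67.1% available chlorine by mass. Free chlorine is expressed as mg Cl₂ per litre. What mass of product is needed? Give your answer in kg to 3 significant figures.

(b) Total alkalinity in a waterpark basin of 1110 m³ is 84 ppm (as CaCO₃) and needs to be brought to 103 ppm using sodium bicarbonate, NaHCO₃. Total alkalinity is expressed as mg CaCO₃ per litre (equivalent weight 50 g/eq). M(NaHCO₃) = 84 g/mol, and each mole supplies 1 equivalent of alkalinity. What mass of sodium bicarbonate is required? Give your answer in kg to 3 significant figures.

(a) 4.84 kg; (b) 35.4 kg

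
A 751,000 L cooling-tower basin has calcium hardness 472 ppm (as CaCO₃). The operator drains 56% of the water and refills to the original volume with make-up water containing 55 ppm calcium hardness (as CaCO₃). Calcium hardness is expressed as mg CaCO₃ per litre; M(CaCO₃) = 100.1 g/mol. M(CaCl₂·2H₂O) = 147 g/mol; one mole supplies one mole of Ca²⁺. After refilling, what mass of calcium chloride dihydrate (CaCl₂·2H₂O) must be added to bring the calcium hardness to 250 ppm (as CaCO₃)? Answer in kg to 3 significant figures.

After draining 56% and refilling: 472 × 0.44 + 55 × 0.56 = 238.48 ppm.
Deficit to target: 250 − 238.48 = 11.52 mg/L.
As CaCO₃: 11.52 mg/L × 751,000 L = 8652 g; ÷ 100.1 = 86.43 mol Ca²⁺.
Mass: 86.43 × 147 = 12,710 g.

12.7 kg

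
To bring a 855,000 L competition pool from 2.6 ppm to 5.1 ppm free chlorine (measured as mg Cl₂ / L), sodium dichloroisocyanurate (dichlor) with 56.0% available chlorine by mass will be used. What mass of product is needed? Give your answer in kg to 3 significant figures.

3.82 kg

Chlorine deficit: 5.1 − 2.6 = 2.5 ppm = 2.5 mg/L as Cl₂.
Cl₂ equivalent needed: 2.5 mg/L × 855,000 L = 2,138,000 mg = 2138 g.
Product at 56.0% available chlorine: 2138 / 0.56 = 3817 g.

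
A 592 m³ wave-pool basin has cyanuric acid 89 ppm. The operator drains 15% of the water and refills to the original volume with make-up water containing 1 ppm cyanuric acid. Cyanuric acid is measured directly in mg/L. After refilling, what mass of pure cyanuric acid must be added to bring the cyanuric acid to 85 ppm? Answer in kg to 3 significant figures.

Volume: 592 m³ = 592,000 L.
After draining 15% and refilling: 89 × 0.85 + 1 × 0.15 = 75.8 ppm.
Deficit to target: 85 − 75.8 = 9.2 mg/L.
Mass: 9.2 mg/L × 592,000 L = 5446 g cyanuric acid.

5.45 kg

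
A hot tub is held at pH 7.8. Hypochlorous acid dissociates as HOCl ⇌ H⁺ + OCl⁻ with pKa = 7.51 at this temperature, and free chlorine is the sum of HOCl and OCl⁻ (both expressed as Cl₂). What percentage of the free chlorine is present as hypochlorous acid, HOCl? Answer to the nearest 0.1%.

[OCl⁻]/[HOCl] = 10^(pH − pKa) = 10^(7.8 − 7.51) = 10^0.29 = 1.95.
Fraction as HOCl = 1 / (1 + 1.95) = 0.339.

33.9%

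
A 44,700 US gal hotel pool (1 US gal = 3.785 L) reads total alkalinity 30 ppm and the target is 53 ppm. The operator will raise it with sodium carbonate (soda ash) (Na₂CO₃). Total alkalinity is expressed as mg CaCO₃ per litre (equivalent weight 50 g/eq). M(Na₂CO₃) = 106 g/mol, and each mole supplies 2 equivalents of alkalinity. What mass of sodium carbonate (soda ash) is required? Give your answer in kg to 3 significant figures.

4.12 kg

Volume: 44,700 US gal × 3.785 L/gal = 169,190 L.
Alkalinity to add: (53 − 30) = 23 mg/L as CaCO₃ × 169,190 L = 3891 g as CaCO₃.
Equivalents: 3891 g ÷ 50 g/eq = 77.83 eq.
Each mole of Na₂CO₃ supplies 2 eq, so 77.83 / 2 = 38.91 mol.
Mass: 38.91 mol × 106 g/mol = 4125 g.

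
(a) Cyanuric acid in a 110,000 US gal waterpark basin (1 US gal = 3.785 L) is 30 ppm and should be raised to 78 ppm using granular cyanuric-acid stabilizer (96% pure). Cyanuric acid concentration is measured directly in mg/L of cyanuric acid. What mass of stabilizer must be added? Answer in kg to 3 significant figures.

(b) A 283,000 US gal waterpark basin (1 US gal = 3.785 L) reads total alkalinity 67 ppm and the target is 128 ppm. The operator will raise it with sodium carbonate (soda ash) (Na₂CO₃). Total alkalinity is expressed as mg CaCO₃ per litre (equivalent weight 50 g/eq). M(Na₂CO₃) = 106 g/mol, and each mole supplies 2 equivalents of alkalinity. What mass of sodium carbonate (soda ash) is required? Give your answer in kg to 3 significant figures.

(a) Volume: 110,000 US gal × 3.785 L/gal = 416,350 L.
(a) CYA to add: (78 − 30) = 48 mg/L × 416,350 L = 19,980 g cyanuric acid.
(a) At 96% purity: 19,980 / 0.96 = 20,820 g product.

(b) Volume: 283,000 US gal × 3.785 L/gal = 1,071,155 L.
(b) Alkalinity to add: (128 − 67) = 61 mg/L as CaCO₃ × 1,071,155 L = 65,340 g as CaCO₃.
(b) Equivalents: 65,340 g ÷ 50 g/eq = 1307 eq.
(b) Each mole of Na₂CO₃ supplies 2 eq, so 1307 / 2 = 653.4 mol.
(b) Mass: 653.4 mol × 106 g/mol = 69,260 g.

(a) 20.8 kg; (b) 69.3 kg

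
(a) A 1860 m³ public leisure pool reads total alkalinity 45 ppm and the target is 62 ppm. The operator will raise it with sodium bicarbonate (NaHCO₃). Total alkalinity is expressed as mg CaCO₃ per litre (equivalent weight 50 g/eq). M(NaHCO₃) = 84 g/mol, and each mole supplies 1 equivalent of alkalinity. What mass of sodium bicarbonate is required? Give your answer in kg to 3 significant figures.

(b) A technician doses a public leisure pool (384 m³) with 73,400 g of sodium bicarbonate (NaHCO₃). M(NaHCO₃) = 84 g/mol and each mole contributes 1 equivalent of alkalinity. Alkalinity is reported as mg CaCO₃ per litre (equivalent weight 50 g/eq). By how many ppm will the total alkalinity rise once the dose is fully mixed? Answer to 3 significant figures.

(a) Volume: 1860 m³ = 1,860,000 L.
(a) Alkalinity to add: (62 − 45) = 17 mg/L as CaCO₃ × 1,860,000 L = 31,620 g as CaCO₃.
(a) Equivalents: 31,620 g ÷ 50 g/eq = 632.4 eq.
(a) NaHCO₃ supplies 1 eq per mole → 632.4 mol.
(a) Mass: 632.4 mol × 84 g/mol = 53,120 g.

(b) Volume: 384 m³ = 384,000 L.
(b) Moles of NaHCO₃: 73,400 g ÷ 84 g/mol = 873.8 mol → 873.8 eq of alkalinity.
(b) As CaCO₃: 873.8 eq × 50 g/eq = 43,690 g.
(b) Rise: 43,690 g / 384,000 L × 1000 = 113.8 mg/L.

(a) 53.1 kg; (b) 114 ppm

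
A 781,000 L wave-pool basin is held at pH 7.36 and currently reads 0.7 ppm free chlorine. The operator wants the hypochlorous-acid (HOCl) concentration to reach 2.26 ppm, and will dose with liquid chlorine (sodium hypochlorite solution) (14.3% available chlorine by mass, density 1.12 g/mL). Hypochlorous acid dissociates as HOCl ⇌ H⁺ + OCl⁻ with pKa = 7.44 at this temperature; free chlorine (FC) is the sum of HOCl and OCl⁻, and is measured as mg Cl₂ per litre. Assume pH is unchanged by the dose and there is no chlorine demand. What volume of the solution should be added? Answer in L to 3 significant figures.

16.8 L

[OCl⁻]/[HOCl] = 10^(pH − pKa) = 10^(7.36 − 7.44) = 0.8318; fraction as HOCl = 1/(1 + 0.8318) = 0.5459.
Free chlorine required for 2.26 ppm HOCl: 2.26 / 0.5459 = 4.14 ppm.
FC to add: 4.14 − 0.7 = 3.44 mg/L as Cl₂.
Cl₂ equivalent: 3.44 mg/L × 781,000 L = 2686 g.
Product at 14.3% available Cl: 2686 / 0.143 = 18,790 g.
Volume: 18,790 g ÷ 1.12 g/mL = 16,770 mL.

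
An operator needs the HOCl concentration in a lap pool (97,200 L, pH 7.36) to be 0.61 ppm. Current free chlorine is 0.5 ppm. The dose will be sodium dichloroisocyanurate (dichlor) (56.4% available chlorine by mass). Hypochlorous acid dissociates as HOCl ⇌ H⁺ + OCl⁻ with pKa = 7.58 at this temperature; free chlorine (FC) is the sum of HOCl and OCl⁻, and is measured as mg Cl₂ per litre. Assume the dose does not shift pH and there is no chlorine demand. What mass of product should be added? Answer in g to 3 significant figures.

[OCl⁻]/[HOCl] = 10^(pH − pKa) = 10^(7.36 − 7.58) = 0.6026; fraction as HOCl = 1/(1 + 0.6026) = 0.624.
Free chlorine required for 0.61 ppm HOCl: 0.61 / 0.624 = 0.9776 ppm.
FC to add: 0.9776 − 0.5 = 0.4776 mg/L as Cl₂.
Cl₂ equivalent: 0.4776 mg/L × 97,200 L = 46.42 g.
Product at 56.4% available Cl: 46.42 / 0.564 = 82.3 g.

82.3 g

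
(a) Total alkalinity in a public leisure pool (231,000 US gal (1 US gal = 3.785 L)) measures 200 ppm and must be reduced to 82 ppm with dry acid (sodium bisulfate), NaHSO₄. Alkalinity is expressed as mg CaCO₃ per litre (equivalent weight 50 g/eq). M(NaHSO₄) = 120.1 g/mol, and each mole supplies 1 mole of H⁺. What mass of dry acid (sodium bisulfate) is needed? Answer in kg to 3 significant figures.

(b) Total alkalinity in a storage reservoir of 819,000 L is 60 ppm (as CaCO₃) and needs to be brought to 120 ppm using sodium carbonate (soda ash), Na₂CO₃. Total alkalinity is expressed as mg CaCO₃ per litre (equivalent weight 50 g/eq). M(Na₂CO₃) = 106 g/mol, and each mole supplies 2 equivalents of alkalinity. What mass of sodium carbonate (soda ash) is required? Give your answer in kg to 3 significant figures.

(a) 248 kg; (b) 52.1 kg

(a) Volume: 231,000 US gal × 3.785 L/gal = 874,335 L.
(a) Alkalinity to neutralize: (200 − 82) = 118 mg/L as CaCO₃ × 874,335 L = 103,200 g as CaCO₃.
(a) Equivalents of H⁺ required: 103,200 ÷ 50 g/eq = 2063 eq = 2063 mol NaHSO₄.
(a) Mass of NaHSO₄: 2063 × 120.1 = 247,800 g.

(b) Alkalinity to add: (120 − 60) = 60 mg/L as CaCO₃ × 819,000 L = 49,140 g as CaCO₃.
(b) Equivalents: 49,140 g ÷ 50 g/eq = 982.8 eq.
(b) Each mole of Na₂CO₃ supplies 2 eq, so 982.8 / 2 = 491.4 mol.
(b) Mass: 491.4 mol × 106 g/mol = 52,090 g.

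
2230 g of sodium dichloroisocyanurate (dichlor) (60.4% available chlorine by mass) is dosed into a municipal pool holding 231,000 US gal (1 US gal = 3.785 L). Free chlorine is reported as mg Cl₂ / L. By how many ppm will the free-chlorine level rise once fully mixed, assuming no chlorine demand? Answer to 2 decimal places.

Volume: 231,000 US gal × 3.785 L/gal = 874,335 L.
Available chlorine delivered: 2230 g × 0.604 = 1347 g as Cl₂.
Concentration rise: 1347 g / 874,335 L = 1.541 mg/L = 1.54 ppm.

1.54 ppm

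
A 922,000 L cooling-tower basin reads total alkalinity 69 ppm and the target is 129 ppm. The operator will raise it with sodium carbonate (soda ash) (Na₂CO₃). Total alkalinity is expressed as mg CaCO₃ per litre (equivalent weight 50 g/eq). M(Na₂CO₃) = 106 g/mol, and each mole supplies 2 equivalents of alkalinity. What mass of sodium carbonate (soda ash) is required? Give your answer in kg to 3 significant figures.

Alkalinity to add: (129 − 69) = 60 mg/L as CaCO₃ × 922,000 L = 55,320 g as CaCO₃.
Equivalents: 55,320 g ÷ 50 g/eq = 1106 eq.
Each mole of Na₂CO₃ supplies 2 eq, so 1106 / 2 = 553.2 mol.
Mass: 553.2 mol × 106 g/mol = 58,640 g.

58.6 kg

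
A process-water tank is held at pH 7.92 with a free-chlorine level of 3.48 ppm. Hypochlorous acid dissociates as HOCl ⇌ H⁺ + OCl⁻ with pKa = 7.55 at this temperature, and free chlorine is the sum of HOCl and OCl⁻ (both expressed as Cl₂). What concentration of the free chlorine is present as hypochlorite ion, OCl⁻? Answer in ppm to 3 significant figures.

[OCl⁻]/[HOCl] = 10^(pH − pKa) = 10^(7.92 − 7.55) = 10^0.37 = 2.344.
Fraction as HOCl = 1 / (1 + 2.344) = 0.299.
OCl⁻ = (1 − 0.299) × 3.48 ppm = 2.439 ppm.

2.44 ppm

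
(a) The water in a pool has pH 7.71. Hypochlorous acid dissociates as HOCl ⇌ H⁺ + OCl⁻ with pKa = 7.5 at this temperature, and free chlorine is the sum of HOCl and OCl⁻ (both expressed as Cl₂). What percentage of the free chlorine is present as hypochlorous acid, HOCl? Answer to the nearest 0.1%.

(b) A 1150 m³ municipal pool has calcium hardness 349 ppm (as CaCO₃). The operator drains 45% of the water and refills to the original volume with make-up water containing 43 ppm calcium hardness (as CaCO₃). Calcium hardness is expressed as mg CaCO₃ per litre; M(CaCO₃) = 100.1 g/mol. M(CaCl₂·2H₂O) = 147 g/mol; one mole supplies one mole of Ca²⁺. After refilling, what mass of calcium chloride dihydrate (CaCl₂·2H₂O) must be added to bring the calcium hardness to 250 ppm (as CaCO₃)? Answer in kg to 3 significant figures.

(a) 38.1%; (b) 65.4 kg

(a) [OCl⁻]/[HOCl] = 10^(pH − pKa) = 10^(7.71 − 7.5) = 10^0.21 = 1.622.
(a) Fraction as HOCl = 1 / (1 + 1.622) = 0.3814.

(b) Volume: 1150 m³ = 1,150,000 L.
(b) After draining 45% and refilling: 349 × 0.55 + 43 × 0.45 = 211.3 ppm.
(b) Deficit to target: 250 − 211.3 = 38.7 mg/L.
(b) As CaCO₃: 38.7 mg/L × 1,150,000 L = 44,500 g; ÷ 100.1 = 444.6 mol Ca²⁺.
(b) Mass: 444.6 × 147 = 65,360 g.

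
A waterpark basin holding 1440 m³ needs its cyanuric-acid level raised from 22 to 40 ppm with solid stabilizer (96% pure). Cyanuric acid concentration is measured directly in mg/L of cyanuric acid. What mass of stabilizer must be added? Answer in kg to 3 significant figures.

Volume: 1440 m³ = 1,440,000 L.
CYA to add: (40 − 22) = 18 mg/L × 1,440,000 L = 25,920 g cyanuric acid.
At 96% purity: 25,920 / 0.96 = 27,000 g product.

27.0 kg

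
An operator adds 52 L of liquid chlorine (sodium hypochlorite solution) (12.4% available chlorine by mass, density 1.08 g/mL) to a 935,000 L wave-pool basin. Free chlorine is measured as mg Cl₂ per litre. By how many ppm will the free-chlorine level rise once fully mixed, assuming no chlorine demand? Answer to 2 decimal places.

Mass of solution: 52 L × 1000 mL/L × 1.08 g/mL = 56,160 g.
Available chlorine delivered: 56,160 g × 0.124 = 6964 g as Cl₂.
Concentration rise: 6964 g / 935,000 L = 7.448 mg/L = 7.45 ppm.

7.45 ppm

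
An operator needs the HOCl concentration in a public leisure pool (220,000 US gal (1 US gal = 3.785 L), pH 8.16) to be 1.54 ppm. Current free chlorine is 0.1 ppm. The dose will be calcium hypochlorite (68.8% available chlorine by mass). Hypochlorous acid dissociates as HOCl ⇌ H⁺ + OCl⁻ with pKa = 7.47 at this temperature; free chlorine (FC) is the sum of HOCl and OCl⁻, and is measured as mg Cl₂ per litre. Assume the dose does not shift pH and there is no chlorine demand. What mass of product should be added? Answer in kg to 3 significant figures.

Volume: 220,000 US gal × 3.785 L/gal = 832,700 L.
[OCl⁻]/[HOCl] = 10^(pH − pKa) = 10^(8.16 − 7.47) = 4.898; fraction as HOCl = 1/(1 + 4.898) = 0.1696.
Free chlorine required for 1.54 ppm HOCl: 1.54 / 0.1696 = 9.083 ppm.
FC to add: 9.083 − 0.1 = 8.983 mg/L as Cl₂.
Cl₂ equivalent: 8.983 mg/L × 832,700 L = 7480 g.
Product at 68.8% available Cl: 7480 / 0.688 = 10,870 g.

10.9 kg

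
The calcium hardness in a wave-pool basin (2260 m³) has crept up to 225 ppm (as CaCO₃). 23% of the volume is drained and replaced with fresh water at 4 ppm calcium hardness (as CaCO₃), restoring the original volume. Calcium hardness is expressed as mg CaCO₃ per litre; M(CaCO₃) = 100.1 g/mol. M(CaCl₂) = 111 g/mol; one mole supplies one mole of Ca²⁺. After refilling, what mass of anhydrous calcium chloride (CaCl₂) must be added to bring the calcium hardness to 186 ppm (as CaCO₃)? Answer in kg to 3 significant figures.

29.6 kg

Volume: 2260 m³ = 2,260,000 L.
After draining 23% and refilling: 225 × 0.77 + 4 × 0.23 = 174.17 ppm.
Deficit to target: 186 − 174.17 = 11.83 mg/L.
As CaCO₃: 11.83 mg/L × 2,260,000 L = 26,740 g; ÷ 100.1 = 267.1 mol Ca²⁺.
Mass: 267.1 × 111 = 29,650 g.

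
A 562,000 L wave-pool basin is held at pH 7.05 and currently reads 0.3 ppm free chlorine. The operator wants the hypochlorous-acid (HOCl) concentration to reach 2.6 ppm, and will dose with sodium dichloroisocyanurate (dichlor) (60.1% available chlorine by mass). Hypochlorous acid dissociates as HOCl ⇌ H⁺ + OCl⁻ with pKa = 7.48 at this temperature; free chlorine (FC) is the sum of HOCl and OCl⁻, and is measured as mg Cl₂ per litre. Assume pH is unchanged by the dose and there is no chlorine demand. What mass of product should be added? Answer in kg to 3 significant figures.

[OCl⁻]/[HOCl] = 10^(pH − pKa) = 10^(7.05 − 7.48) = 0.3715; fraction as HOCl = 1/(1 + 0.3715) = 0.7291.
Free chlorine required for 2.6 ppm HOCl: 2.6 / 0.7291 = 3.566 ppm.
FC to add: 3.566 − 0.3 = 3.266 mg/L as Cl₂.
Cl₂ equivalent: 3.266 mg/L × 562,000 L = 1835 g.
Product at 60.1% available Cl: 1835 / 0.601 = 3054 g.

3.05 kg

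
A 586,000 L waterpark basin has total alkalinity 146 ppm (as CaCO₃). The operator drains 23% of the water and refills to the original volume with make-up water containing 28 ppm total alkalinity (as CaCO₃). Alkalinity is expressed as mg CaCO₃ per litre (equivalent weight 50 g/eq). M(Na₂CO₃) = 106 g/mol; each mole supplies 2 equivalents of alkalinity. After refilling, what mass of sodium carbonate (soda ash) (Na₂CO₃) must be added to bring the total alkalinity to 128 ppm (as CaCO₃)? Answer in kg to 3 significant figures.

5.68 kg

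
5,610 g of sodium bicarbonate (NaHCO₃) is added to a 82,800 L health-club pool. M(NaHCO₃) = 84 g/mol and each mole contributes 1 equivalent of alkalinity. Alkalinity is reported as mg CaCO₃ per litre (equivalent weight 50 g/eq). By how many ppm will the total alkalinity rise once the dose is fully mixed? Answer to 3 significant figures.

Moles of NaHCO₃: 5,610 g ÷ 84 g/mol = 66.79 mol → 66.79 eq of alkalinity.
As CaCO₃: 66.79 eq × 50 g/eq = 3339 g.
Rise: 3339 g / 82,800 L × 1000 = 40.33 mg/L.

40.3 ppm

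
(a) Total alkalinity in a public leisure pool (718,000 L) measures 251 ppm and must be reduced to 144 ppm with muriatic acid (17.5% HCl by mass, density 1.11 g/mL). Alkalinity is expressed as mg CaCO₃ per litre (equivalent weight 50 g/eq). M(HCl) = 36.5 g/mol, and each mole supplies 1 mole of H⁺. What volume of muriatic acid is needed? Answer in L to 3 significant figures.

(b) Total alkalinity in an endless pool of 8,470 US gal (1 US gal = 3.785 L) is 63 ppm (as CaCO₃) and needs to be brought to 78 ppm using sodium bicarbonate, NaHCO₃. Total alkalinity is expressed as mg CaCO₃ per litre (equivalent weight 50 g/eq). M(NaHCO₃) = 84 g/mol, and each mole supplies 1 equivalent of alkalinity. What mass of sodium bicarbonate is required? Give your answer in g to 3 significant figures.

(a) 289 L; (b) 808 g

(a) Alkalinity to neutralize: (251 − 144) = 107 mg/L as CaCO₃ × 718,000 L = 76,830 g as CaCO₃.
(a) Equivalents of H⁺ required: 76,830 ÷ 50 g/eq = 1537 eq = 1537 mol HCl.
(a) Mass of HCl: 1537 × 36.5 = 56,080 g.
(a) Mass of 17.5% solution: 56,080 / 0.175 = 320,500 g.
(a) Volume: 320,500 g ÷ 1.11 g/mL = 288,700 mL.

(b) Volume: 8,470 US gal × 3.785 L/gal = 32,059 L.
(b) Alkalinity to add: (78 − 63) = 15 mg/L as CaCO₃ × 32,059 L = 480.9 g as CaCO₃.
(b) Equivalents: 480.9 g ÷ 50 g/eq = 9.618 eq.
(b) NaHCO₃ supplies 1 eq per mole → 9.618 mol.
(b) Mass: 9.618 mol × 84 g/mol = 807.9 g.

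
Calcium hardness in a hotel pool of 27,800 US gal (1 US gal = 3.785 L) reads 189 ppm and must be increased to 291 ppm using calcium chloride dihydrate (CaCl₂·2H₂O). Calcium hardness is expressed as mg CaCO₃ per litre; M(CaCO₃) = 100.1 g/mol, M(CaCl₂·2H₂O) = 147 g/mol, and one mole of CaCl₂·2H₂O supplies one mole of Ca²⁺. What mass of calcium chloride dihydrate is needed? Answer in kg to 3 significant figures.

Volume: 27,800 US gal × 3.785 L/gal = 105,223 L.
Hardness to add: (291 − 189) = 102 mg/L as CaCO₃ × 105,223 L = 10,730 g as CaCO₃.
Moles of Ca²⁺ (1 mol Ca²⁺ ≡ 1 mol CaCO₃): 10,730 / 100.1 g/mol = 107.2 mol.
Mass of CaCl₂·2H₂O: 107.2 × 147 = 15,760 g.

15.8 kg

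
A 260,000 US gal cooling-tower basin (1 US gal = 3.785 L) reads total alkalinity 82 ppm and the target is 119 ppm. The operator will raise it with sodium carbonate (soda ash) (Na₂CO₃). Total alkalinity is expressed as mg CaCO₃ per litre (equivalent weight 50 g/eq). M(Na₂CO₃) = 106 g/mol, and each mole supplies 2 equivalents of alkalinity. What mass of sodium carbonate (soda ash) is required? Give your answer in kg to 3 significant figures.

38.6 kg

Volume: 260,000 US gal × 3.785 L/gal = 984,100 L.
Alkalinity to add: (119 − 82) = 37 mg/L as CaCO₃ × 984,100 L = 36,410 g as CaCO₃.
Equivalents: 36,410 g ÷ 50 g/eq = 728.2 eq.
Each mole of Na₂CO₃ supplies 2 eq, so 728.2 / 2 = 364.1 mol.
Mass: 364.1 mol × 106 g/mol = 38,600 g.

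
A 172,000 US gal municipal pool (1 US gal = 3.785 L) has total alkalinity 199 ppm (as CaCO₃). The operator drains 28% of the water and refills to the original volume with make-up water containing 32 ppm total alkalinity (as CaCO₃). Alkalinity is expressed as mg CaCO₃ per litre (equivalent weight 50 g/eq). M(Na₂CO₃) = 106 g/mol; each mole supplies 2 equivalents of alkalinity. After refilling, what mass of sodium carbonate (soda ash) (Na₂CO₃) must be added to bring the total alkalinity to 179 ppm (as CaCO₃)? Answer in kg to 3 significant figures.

18.5 kg

Volume: 172,000 US gal × 3.785 L/gal = 651,020 L.
After draining 28% and refilling: 199 × 0.72 + 32 × 0.28 = 152.24 ppm.
Deficit to target: 179 − 152.24 = 26.76 mg/L.
As CaCO₃: 26.76 mg/L × 651,020 L = 17,420 g; ÷ 50 g/eq ÷ 2 = 174.2 mol Na₂CO₃.
Mass: 174.2 × 106 = 18,470 g.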